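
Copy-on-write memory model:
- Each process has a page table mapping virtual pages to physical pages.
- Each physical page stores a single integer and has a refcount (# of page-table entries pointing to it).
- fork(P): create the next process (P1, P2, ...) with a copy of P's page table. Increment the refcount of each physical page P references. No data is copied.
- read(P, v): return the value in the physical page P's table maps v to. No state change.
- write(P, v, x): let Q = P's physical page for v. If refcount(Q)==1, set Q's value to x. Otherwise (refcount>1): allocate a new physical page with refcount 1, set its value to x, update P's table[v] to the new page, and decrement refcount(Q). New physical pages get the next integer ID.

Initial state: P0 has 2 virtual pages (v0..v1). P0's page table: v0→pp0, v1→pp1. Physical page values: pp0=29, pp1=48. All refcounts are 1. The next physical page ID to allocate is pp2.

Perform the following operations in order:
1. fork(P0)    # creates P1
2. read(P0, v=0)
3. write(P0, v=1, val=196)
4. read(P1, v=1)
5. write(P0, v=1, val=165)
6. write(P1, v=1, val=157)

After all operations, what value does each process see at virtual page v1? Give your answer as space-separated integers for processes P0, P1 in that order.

Op 1: fork(P0) -> P1. 2 ppages; refcounts: pp0:2 pp1:2
Op 2: read(P0, v0) -> 29. No state change.
Op 3: write(P0, v1, 196). refcount(pp1)=2>1 -> COPY to pp2. 3 ppages; refcounts: pp0:2 pp1:1 pp2:1
Op 4: read(P1, v1) -> 48. No state change.
Op 5: write(P0, v1, 165). refcount(pp2)=1 -> write in place. 3 ppages; refcounts: pp0:2 pp1:1 pp2:1
Op 6: write(P1, v1, 157). refcount(pp1)=1 -> write in place. 3 ppages; refcounts: pp0:2 pp1:1 pp2:1
P0: v1 -> pp2 = 165
P1: v1 -> pp1 = 157

Answer: 165 157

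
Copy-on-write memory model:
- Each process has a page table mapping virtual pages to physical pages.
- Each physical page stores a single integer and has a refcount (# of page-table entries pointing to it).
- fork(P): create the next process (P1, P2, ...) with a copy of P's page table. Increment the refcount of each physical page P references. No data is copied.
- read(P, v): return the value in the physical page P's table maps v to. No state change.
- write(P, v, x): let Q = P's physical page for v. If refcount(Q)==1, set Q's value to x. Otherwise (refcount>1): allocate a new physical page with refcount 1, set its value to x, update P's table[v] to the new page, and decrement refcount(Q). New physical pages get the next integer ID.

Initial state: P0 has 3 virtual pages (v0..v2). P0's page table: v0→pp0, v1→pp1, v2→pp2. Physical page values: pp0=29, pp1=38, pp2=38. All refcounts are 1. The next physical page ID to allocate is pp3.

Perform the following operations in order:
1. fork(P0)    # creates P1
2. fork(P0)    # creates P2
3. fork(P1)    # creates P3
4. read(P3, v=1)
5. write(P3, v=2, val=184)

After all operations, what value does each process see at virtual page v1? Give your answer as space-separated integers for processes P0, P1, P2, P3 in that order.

Op 1: fork(P0) -> P1. 3 ppages; refcounts: pp0:2 pp1:2 pp2:2
Op 2: fork(P0) -> P2. 3 ppages; refcounts: pp0:3 pp1:3 pp2:3
Op 3: fork(P1) -> P3. 3 ppages; refcounts: pp0:4 pp1:4 pp2:4
Op 4: read(P3, v1) -> 38. No state change.
Op 5: write(P3, v2, 184). refcount(pp2)=4>1 -> COPY to pp3. 4 ppages; refcounts: pp0:4 pp1:4 pp2:3 pp3:1
P0: v1 -> pp1 = 38
P1: v1 -> pp1 = 38
P2: v1 -> pp1 = 38
P3: v1 -> pp1 = 38

Answer: 38 38 38 38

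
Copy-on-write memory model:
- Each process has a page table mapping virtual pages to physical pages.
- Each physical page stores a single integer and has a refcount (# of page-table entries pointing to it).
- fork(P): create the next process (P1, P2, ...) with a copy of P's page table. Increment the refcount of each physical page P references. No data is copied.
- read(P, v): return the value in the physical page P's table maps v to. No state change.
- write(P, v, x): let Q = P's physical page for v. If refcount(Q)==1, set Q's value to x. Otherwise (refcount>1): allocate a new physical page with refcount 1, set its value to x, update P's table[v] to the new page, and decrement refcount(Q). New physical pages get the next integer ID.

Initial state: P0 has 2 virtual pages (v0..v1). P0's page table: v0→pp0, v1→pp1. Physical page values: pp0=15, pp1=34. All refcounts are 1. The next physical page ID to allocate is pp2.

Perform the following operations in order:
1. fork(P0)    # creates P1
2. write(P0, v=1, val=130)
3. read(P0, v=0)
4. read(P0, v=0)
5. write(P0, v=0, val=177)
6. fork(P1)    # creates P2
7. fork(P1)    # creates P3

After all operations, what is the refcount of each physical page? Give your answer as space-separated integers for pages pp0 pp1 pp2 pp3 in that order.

Op 1: fork(P0) -> P1. 2 ppages; refcounts: pp0:2 pp1:2
Op 2: write(P0, v1, 130). refcount(pp1)=2>1 -> COPY to pp2. 3 ppages; refcounts: pp0:2 pp1:1 pp2:1
Op 3: read(P0, v0) -> 15. No state change.
Op 4: read(P0, v0) -> 15. No state change.
Op 5: write(P0, v0, 177). refcount(pp0)=2>1 -> COPY to pp3. 4 ppages; refcounts: pp0:1 pp1:1 pp2:1 pp3:1
Op 6: fork(P1) -> P2. 4 ppages; refcounts: pp0:2 pp1:2 pp2:1 pp3:1
Op 7: fork(P1) -> P3. 4 ppages; refcounts: pp0:3 pp1:3 pp2:1 pp3:1

Answer: 3 3 1 1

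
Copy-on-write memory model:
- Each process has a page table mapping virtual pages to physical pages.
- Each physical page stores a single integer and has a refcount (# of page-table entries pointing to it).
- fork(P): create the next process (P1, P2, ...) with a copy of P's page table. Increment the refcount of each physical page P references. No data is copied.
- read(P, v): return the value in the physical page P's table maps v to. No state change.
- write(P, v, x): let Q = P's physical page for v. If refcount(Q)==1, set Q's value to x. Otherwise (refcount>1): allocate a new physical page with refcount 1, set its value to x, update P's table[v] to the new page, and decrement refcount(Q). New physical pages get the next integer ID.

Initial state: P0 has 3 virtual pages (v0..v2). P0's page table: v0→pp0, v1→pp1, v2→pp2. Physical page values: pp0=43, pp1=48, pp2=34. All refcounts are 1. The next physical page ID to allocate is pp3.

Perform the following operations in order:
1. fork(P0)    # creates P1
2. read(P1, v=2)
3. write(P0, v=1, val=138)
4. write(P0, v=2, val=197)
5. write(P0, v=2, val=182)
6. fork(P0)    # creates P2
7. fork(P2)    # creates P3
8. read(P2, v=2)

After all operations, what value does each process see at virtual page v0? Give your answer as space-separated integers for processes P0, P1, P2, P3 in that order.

Op 1: fork(P0) -> P1. 3 ppages; refcounts: pp0:2 pp1:2 pp2:2
Op 2: read(P1, v2) -> 34. No state change.
Op 3: write(P0, v1, 138). refcount(pp1)=2>1 -> COPY to pp3. 4 ppages; refcounts: pp0:2 pp1:1 pp2:2 pp3:1
Op 4: write(P0, v2, 197). refcount(pp2)=2>1 -> COPY to pp4. 5 ppages; refcounts: pp0:2 pp1:1 pp2:1 pp3:1 pp4:1
Op 5: write(P0, v2, 182). refcount(pp4)=1 -> write in place. 5 ppages; refcounts: pp0:2 pp1:1 pp2:1 pp3:1 pp4:1
Op 6: fork(P0) -> P2. 5 ppages; refcounts: pp0:3 pp1:1 pp2:1 pp3:2 pp4:2
Op 7: fork(P2) -> P3. 5 ppages; refcounts: pp0:4 pp1:1 pp2:1 pp3:3 pp4:3
Op 8: read(P2, v2) -> 182. No state change.
P0: v0 -> pp0 = 43
P1: v0 -> pp0 = 43
P2: v0 -> pp0 = 43
P3: v0 -> pp0 = 43

Answer: 43 43 43 43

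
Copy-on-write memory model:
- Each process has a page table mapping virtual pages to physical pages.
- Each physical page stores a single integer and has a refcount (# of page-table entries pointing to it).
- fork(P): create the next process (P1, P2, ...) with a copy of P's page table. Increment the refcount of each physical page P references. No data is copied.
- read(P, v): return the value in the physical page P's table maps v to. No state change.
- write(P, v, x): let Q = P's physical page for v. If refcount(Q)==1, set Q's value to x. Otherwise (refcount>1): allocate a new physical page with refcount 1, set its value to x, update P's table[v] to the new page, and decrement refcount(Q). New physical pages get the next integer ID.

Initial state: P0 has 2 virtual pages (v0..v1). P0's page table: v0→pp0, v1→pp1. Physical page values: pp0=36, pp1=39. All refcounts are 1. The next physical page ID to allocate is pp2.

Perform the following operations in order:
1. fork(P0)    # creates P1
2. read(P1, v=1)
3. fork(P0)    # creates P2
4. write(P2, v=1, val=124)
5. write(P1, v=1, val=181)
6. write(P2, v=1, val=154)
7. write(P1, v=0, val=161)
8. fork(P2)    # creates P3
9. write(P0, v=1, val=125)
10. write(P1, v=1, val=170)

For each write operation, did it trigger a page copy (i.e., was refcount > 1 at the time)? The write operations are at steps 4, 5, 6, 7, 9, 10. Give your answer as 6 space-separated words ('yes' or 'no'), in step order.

Op 1: fork(P0) -> P1. 2 ppages; refcounts: pp0:2 pp1:2
Op 2: read(P1, v1) -> 39. No state change.
Op 3: fork(P0) -> P2. 2 ppages; refcounts: pp0:3 pp1:3
Op 4: write(P2, v1, 124). refcount(pp1)=3>1 -> COPY to pp2. 3 ppages; refcounts: pp0:3 pp1:2 pp2:1
Op 5: write(P1, v1, 181). refcount(pp1)=2>1 -> COPY to pp3. 4 ppages; refcounts: pp0:3 pp1:1 pp2:1 pp3:1
Op 6: write(P2, v1, 154). refcount(pp2)=1 -> write in place. 4 ppages; refcounts: pp0:3 pp1:1 pp2:1 pp3:1
Op 7: write(P1, v0, 161). refcount(pp0)=3>1 -> COPY to pp4. 5 ppages; refcounts: pp0:2 pp1:1 pp2:1 pp3:1 pp4:1
Op 8: fork(P2) -> P3. 5 ppages; refcounts: pp0:3 pp1:1 pp2:2 pp3:1 pp4:1
Op 9: write(P0, v1, 125). refcount(pp1)=1 -> write in place. 5 ppages; refcounts: pp0:3 pp1:1 pp2:2 pp3:1 pp4:1
Op 10: write(P1, v1, 170). refcount(pp3)=1 -> write in place. 5 ppages; refcounts: pp0:3 pp1:1 pp2:2 pp3:1 pp4:1

yes yes no yes no no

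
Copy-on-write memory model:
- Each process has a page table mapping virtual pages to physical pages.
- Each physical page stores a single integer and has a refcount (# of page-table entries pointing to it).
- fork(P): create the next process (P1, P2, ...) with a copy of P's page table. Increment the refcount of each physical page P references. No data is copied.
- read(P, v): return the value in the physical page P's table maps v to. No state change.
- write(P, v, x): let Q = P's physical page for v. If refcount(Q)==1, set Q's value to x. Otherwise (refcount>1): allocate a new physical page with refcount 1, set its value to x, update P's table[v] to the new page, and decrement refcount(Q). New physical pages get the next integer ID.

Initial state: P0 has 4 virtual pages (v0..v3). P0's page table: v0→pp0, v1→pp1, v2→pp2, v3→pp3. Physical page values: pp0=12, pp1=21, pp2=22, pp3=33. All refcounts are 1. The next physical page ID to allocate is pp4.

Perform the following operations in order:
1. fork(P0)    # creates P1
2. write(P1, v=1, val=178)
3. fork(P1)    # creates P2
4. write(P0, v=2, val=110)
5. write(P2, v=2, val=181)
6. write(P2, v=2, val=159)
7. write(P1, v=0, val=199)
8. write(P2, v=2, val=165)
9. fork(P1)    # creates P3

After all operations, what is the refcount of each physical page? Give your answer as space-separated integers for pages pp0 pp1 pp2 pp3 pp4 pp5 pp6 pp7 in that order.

Op 1: fork(P0) -> P1. 4 ppages; refcounts: pp0:2 pp1:2 pp2:2 pp3:2
Op 2: write(P1, v1, 178). refcount(pp1)=2>1 -> COPY to pp4. 5 ppages; refcounts: pp0:2 pp1:1 pp2:2 pp3:2 pp4:1
Op 3: fork(P1) -> P2. 5 ppages; refcounts: pp0:3 pp1:1 pp2:3 pp3:3 pp4:2
Op 4: write(P0, v2, 110). refcount(pp2)=3>1 -> COPY to pp5. 6 ppages; refcounts: pp0:3 pp1:1 pp2:2 pp3:3 pp4:2 pp5:1
Op 5: write(P2, v2, 181). refcount(pp2)=2>1 -> COPY to pp6. 7 ppages; refcounts: pp0:3 pp1:1 pp2:1 pp3:3 pp4:2 pp5:1 pp6:1
Op 6: write(P2, v2, 159). refcount(pp6)=1 -> write in place. 7 ppages; refcounts: pp0:3 pp1:1 pp2:1 pp3:3 pp4:2 pp5:1 pp6:1
Op 7: write(P1, v0, 199). refcount(pp0)=3>1 -> COPY to pp7. 8 ppages; refcounts: pp0:2 pp1:1 pp2:1 pp3:3 pp4:2 pp5:1 pp6:1 pp7:1
Op 8: write(P2, v2, 165). refcount(pp6)=1 -> write in place. 8 ppages; refcounts: pp0:2 pp1:1 pp2:1 pp3:3 pp4:2 pp5:1 pp6:1 pp7:1
Op 9: fork(P1) -> P3. 8 ppages; refcounts: pp0:2 pp1:1 pp2:2 pp3:4 pp4:3 pp5:1 pp6:1 pp7:2

Answer: 2 1 2 4 3 1 1 2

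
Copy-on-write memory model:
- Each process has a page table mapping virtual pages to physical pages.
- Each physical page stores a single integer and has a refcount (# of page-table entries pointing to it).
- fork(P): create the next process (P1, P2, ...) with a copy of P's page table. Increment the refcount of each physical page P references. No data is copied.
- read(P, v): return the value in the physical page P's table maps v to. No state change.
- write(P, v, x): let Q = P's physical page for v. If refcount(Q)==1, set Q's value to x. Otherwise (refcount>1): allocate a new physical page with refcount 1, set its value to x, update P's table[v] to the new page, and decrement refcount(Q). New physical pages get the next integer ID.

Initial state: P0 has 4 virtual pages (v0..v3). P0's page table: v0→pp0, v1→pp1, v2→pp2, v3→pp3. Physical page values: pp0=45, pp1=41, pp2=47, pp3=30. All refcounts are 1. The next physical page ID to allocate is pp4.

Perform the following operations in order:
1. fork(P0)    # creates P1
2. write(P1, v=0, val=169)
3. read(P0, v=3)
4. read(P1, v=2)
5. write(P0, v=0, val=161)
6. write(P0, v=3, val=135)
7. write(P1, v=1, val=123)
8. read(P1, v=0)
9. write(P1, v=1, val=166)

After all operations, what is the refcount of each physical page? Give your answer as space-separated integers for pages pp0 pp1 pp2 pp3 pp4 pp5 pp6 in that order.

Answer: 1 1 2 1 1 1 1

Derivation:
Op 1: fork(P0) -> P1. 4 ppages; refcounts: pp0:2 pp1:2 pp2:2 pp3:2
Op 2: write(P1, v0, 169). refcount(pp0)=2>1 -> COPY to pp4. 5 ppages; refcounts: pp0:1 pp1:2 pp2:2 pp3:2 pp4:1
Op 3: read(P0, v3) -> 30. No state change.
Op 4: read(P1, v2) -> 47. No state change.
Op 5: write(P0, v0, 161). refcount(pp0)=1 -> write in place. 5 ppages; refcounts: pp0:1 pp1:2 pp2:2 pp3:2 pp4:1
Op 6: write(P0, v3, 135). refcount(pp3)=2>1 -> COPY to pp5. 6 ppages; refcounts: pp0:1 pp1:2 pp2:2 pp3:1 pp4:1 pp5:1
Op 7: write(P1, v1, 123). refcount(pp1)=2>1 -> COPY to pp6. 7 ppages; refcounts: pp0:1 pp1:1 pp2:2 pp3:1 pp4:1 pp5:1 pp6:1
Op 8: read(P1, v0) -> 169. No state change.
Op 9: write(P1, v1, 166). refcount(pp6)=1 -> write in place. 7 ppages; refcounts: pp0:1 pp1:1 pp2:2 pp3:1 pp4:1 pp5:1 pp6:1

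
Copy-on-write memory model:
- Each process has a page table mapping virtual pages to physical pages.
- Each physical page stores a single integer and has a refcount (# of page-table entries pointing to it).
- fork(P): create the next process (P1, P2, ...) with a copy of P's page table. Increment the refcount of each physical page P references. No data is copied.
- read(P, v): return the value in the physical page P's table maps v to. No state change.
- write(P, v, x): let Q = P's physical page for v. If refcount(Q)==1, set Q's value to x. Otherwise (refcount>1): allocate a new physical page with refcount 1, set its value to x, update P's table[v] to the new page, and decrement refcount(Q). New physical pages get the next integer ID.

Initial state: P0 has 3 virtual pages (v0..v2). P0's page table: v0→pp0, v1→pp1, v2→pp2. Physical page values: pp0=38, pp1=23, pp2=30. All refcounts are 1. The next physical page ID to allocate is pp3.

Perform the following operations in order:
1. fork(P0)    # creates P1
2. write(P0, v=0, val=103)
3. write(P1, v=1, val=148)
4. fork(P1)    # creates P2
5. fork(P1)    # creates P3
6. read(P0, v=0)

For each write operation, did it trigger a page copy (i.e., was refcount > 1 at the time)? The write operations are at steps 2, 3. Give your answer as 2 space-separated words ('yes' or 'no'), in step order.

Op 1: fork(P0) -> P1. 3 ppages; refcounts: pp0:2 pp1:2 pp2:2
Op 2: write(P0, v0, 103). refcount(pp0)=2>1 -> COPY to pp3. 4 ppages; refcounts: pp0:1 pp1:2 pp2:2 pp3:1
Op 3: write(P1, v1, 148). refcount(pp1)=2>1 -> COPY to pp4. 5 ppages; refcounts: pp0:1 pp1:1 pp2:2 pp3:1 pp4:1
Op 4: fork(P1) -> P2. 5 ppages; refcounts: pp0:2 pp1:1 pp2:3 pp3:1 pp4:2
Op 5: fork(P1) -> P3. 5 ppages; refcounts: pp0:3 pp1:1 pp2:4 pp3:1 pp4:3
Op 6: read(P0, v0) -> 103. No state change.

yes yes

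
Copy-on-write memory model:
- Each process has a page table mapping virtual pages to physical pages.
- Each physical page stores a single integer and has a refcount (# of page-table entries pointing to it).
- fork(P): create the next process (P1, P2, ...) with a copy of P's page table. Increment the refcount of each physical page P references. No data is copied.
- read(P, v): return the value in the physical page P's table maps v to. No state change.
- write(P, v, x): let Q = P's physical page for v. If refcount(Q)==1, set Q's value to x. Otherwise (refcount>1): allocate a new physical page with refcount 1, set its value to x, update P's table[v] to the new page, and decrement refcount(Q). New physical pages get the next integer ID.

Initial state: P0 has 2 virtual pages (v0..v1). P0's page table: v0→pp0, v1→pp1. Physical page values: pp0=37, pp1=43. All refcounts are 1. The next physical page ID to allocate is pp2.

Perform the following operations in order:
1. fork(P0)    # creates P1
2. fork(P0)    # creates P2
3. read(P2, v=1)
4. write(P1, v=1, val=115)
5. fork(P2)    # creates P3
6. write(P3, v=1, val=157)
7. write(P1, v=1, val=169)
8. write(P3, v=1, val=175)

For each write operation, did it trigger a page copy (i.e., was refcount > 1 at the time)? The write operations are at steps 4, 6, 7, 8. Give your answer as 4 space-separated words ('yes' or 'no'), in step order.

Op 1: fork(P0) -> P1. 2 ppages; refcounts: pp0:2 pp1:2
Op 2: fork(P0) -> P2. 2 ppages; refcounts: pp0:3 pp1:3
Op 3: read(P2, v1) -> 43. No state change.
Op 4: write(P1, v1, 115). refcount(pp1)=3>1 -> COPY to pp2. 3 ppages; refcounts: pp0:3 pp1:2 pp2:1
Op 5: fork(P2) -> P3. 3 ppages; refcounts: pp0:4 pp1:3 pp2:1
Op 6: write(P3, v1, 157). refcount(pp1)=3>1 -> COPY to pp3. 4 ppages; refcounts: pp0:4 pp1:2 pp2:1 pp3:1
Op 7: write(P1, v1, 169). refcount(pp2)=1 -> write in place. 4 ppages; refcounts: pp0:4 pp1:2 pp2:1 pp3:1
Op 8: write(P3, v1, 175). refcount(pp3)=1 -> write in place. 4 ppages; refcounts: pp0:4 pp1:2 pp2:1 pp3:1

yes yes no no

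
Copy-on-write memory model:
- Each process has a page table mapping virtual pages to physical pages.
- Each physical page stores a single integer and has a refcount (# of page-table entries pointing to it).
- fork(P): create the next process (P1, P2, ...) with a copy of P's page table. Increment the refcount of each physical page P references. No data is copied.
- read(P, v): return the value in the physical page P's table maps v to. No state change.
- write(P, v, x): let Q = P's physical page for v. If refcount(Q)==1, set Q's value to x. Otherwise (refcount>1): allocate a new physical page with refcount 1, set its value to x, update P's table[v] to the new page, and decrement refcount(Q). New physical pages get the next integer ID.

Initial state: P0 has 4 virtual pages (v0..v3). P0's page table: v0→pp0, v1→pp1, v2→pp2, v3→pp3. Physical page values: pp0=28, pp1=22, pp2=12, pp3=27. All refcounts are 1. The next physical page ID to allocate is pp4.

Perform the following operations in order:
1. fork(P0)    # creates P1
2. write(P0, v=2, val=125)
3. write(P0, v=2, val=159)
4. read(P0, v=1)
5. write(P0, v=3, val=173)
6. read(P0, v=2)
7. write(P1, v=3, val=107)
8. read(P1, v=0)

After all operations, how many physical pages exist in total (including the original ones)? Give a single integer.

Op 1: fork(P0) -> P1. 4 ppages; refcounts: pp0:2 pp1:2 pp2:2 pp3:2
Op 2: write(P0, v2, 125). refcount(pp2)=2>1 -> COPY to pp4. 5 ppages; refcounts: pp0:2 pp1:2 pp2:1 pp3:2 pp4:1
Op 3: write(P0, v2, 159). refcount(pp4)=1 -> write in place. 5 ppages; refcounts: pp0:2 pp1:2 pp2:1 pp3:2 pp4:1
Op 4: read(P0, v1) -> 22. No state change.
Op 5: write(P0, v3, 173). refcount(pp3)=2>1 -> COPY to pp5. 6 ppages; refcounts: pp0:2 pp1:2 pp2:1 pp3:1 pp4:1 pp5:1
Op 6: read(P0, v2) -> 159. No state change.
Op 7: write(P1, v3, 107). refcount(pp3)=1 -> write in place. 6 ppages; refcounts: pp0:2 pp1:2 pp2:1 pp3:1 pp4:1 pp5:1
Op 8: read(P1, v0) -> 28. No state change.

Answer: 6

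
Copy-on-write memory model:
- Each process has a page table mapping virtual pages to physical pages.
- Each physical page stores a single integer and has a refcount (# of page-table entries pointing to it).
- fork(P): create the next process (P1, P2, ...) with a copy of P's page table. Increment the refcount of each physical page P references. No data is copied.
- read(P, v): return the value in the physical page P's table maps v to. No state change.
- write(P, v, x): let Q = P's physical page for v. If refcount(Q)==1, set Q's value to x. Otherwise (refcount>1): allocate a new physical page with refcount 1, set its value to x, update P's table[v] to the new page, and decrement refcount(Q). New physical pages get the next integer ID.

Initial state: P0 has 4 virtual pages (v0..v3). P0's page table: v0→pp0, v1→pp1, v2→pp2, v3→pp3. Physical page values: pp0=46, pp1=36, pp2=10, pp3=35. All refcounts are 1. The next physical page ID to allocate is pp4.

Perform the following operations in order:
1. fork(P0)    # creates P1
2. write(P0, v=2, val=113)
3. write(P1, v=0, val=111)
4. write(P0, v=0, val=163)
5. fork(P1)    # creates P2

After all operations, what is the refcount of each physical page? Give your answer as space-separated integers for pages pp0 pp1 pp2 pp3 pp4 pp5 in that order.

Op 1: fork(P0) -> P1. 4 ppages; refcounts: pp0:2 pp1:2 pp2:2 pp3:2
Op 2: write(P0, v2, 113). refcount(pp2)=2>1 -> COPY to pp4. 5 ppages; refcounts: pp0:2 pp1:2 pp2:1 pp3:2 pp4:1
Op 3: write(P1, v0, 111). refcount(pp0)=2>1 -> COPY to pp5. 6 ppages; refcounts: pp0:1 pp1:2 pp2:1 pp3:2 pp4:1 pp5:1
Op 4: write(P0, v0, 163). refcount(pp0)=1 -> write in place. 6 ppages; refcounts: pp0:1 pp1:2 pp2:1 pp3:2 pp4:1 pp5:1
Op 5: fork(P1) -> P2. 6 ppages; refcounts: pp0:1 pp1:3 pp2:2 pp3:3 pp4:1 pp5:2

Answer: 1 3 2 3 1 2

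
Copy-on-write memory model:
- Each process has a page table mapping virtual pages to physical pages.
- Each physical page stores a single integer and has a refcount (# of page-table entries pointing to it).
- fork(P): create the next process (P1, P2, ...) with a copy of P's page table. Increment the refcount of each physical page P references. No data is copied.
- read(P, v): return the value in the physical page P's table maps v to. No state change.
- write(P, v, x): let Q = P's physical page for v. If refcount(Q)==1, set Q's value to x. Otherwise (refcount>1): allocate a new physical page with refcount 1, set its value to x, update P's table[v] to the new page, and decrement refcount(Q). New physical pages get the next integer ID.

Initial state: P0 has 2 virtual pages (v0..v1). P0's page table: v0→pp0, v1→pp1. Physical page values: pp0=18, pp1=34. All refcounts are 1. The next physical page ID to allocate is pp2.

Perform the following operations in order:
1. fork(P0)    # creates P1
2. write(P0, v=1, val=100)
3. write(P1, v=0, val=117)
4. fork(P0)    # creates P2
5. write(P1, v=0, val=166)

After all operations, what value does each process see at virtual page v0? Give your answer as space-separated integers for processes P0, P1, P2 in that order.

Op 1: fork(P0) -> P1. 2 ppages; refcounts: pp0:2 pp1:2
Op 2: write(P0, v1, 100). refcount(pp1)=2>1 -> COPY to pp2. 3 ppages; refcounts: pp0:2 pp1:1 pp2:1
Op 3: write(P1, v0, 117). refcount(pp0)=2>1 -> COPY to pp3. 4 ppages; refcounts: pp0:1 pp1:1 pp2:1 pp3:1
Op 4: fork(P0) -> P2. 4 ppages; refcounts: pp0:2 pp1:1 pp2:2 pp3:1
Op 5: write(P1, v0, 166). refcount(pp3)=1 -> write in place. 4 ppages; refcounts: pp0:2 pp1:1 pp2:2 pp3:1
P0: v0 -> pp0 = 18
P1: v0 -> pp3 = 166
P2: v0 -> pp0 = 18

Answer: 18 166 18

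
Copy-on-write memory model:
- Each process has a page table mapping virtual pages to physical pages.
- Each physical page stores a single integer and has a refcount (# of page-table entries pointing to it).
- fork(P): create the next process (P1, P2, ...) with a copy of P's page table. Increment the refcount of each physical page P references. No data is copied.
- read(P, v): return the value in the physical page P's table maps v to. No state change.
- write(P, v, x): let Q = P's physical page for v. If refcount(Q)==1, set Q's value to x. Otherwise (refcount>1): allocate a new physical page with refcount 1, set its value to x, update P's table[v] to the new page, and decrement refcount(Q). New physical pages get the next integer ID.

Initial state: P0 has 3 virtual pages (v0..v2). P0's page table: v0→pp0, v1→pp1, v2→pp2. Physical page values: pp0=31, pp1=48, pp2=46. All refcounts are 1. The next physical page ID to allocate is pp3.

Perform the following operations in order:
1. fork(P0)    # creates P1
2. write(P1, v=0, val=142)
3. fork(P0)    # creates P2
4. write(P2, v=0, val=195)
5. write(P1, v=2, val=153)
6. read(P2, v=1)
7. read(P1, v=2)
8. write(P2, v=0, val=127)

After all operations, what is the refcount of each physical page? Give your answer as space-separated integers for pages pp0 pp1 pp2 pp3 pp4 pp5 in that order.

Answer: 1 3 2 1 1 1

Derivation:
Op 1: fork(P0) -> P1. 3 ppages; refcounts: pp0:2 pp1:2 pp2:2
Op 2: write(P1, v0, 142). refcount(pp0)=2>1 -> COPY to pp3. 4 ppages; refcounts: pp0:1 pp1:2 pp2:2 pp3:1
Op 3: fork(P0) -> P2. 4 ppages; refcounts: pp0:2 pp1:3 pp2:3 pp3:1
Op 4: write(P2, v0, 195). refcount(pp0)=2>1 -> COPY to pp4. 5 ppages; refcounts: pp0:1 pp1:3 pp2:3 pp3:1 pp4:1
Op 5: write(P1, v2, 153). refcount(pp2)=3>1 -> COPY to pp5. 6 ppages; refcounts: pp0:1 pp1:3 pp2:2 pp3:1 pp4:1 pp5:1
Op 6: read(P2, v1) -> 48. No state change.
Op 7: read(P1, v2) -> 153. No state change.
Op 8: write(P2, v0, 127). refcount(pp4)=1 -> write in place. 6 ppages; refcounts: pp0:1 pp1:3 pp2:2 pp3:1 pp4:1 pp5:1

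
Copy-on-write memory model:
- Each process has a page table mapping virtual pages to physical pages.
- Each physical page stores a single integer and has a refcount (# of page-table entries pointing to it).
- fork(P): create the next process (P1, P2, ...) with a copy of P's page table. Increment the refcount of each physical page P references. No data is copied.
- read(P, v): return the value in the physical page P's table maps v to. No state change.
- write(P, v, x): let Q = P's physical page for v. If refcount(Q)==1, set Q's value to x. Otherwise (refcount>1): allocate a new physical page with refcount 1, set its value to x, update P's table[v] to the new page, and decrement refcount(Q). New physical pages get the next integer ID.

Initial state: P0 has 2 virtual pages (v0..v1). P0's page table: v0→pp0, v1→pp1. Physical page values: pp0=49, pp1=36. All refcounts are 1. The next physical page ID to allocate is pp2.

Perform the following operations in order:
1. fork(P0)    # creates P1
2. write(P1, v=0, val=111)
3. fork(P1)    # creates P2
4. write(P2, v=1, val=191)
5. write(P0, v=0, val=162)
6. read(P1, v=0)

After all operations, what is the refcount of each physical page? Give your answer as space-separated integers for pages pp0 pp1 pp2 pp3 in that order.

Answer: 1 2 2 1

Derivation:
Op 1: fork(P0) -> P1. 2 ppages; refcounts: pp0:2 pp1:2
Op 2: write(P1, v0, 111). refcount(pp0)=2>1 -> COPY to pp2. 3 ppages; refcounts: pp0:1 pp1:2 pp2:1
Op 3: fork(P1) -> P2. 3 ppages; refcounts: pp0:1 pp1:3 pp2:2
Op 4: write(P2, v1, 191). refcount(pp1)=3>1 -> COPY to pp3. 4 ppages; refcounts: pp0:1 pp1:2 pp2:2 pp3:1
Op 5: write(P0, v0, 162). refcount(pp0)=1 -> write in place. 4 ppages; refcounts: pp0:1 pp1:2 pp2:2 pp3:1
Op 6: read(P1, v0) -> 111. No state change.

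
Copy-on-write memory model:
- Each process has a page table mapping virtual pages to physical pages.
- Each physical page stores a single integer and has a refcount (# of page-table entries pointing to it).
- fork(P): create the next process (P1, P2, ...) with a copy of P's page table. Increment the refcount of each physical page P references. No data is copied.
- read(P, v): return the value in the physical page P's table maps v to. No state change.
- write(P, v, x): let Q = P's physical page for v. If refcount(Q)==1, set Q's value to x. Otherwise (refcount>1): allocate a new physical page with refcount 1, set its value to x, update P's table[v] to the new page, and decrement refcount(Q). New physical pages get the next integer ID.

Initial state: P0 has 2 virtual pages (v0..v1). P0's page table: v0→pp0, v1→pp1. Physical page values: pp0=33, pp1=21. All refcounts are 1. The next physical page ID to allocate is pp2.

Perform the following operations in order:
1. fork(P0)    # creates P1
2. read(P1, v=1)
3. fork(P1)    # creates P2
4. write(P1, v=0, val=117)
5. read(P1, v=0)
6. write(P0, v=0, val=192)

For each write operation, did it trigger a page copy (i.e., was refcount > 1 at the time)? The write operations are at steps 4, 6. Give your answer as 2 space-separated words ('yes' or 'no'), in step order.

Op 1: fork(P0) -> P1. 2 ppages; refcounts: pp0:2 pp1:2
Op 2: read(P1, v1) -> 21. No state change.
Op 3: fork(P1) -> P2. 2 ppages; refcounts: pp0:3 pp1:3
Op 4: write(P1, v0, 117). refcount(pp0)=3>1 -> COPY to pp2. 3 ppages; refcounts: pp0:2 pp1:3 pp2:1
Op 5: read(P1, v0) -> 117. No state change.
Op 6: write(P0, v0, 192). refcount(pp0)=2>1 -> COPY to pp3. 4 ppages; refcounts: pp0:1 pp1:3 pp2:1 pp3:1

yes yes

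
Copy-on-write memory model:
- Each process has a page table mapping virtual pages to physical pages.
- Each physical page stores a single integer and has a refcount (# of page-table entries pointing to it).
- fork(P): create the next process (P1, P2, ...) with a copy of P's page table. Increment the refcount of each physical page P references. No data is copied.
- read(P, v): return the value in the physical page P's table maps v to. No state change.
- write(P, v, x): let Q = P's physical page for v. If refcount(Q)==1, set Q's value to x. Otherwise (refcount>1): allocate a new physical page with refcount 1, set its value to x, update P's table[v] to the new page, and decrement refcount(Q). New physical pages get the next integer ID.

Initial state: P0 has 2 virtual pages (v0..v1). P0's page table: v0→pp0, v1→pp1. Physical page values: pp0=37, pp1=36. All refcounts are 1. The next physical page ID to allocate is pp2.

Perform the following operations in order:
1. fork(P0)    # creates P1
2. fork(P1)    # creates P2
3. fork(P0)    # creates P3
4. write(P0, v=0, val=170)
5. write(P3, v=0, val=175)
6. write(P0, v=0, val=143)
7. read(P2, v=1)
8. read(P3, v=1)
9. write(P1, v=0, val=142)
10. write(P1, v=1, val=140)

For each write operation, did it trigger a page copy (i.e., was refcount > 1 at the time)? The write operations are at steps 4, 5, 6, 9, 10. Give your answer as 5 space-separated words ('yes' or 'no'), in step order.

Op 1: fork(P0) -> P1. 2 ppages; refcounts: pp0:2 pp1:2
Op 2: fork(P1) -> P2. 2 ppages; refcounts: pp0:3 pp1:3
Op 3: fork(P0) -> P3. 2 ppages; refcounts: pp0:4 pp1:4
Op 4: write(P0, v0, 170). refcount(pp0)=4>1 -> COPY to pp2. 3 ppages; refcounts: pp0:3 pp1:4 pp2:1
Op 5: write(P3, v0, 175). refcount(pp0)=3>1 -> COPY to pp3. 4 ppages; refcounts: pp0:2 pp1:4 pp2:1 pp3:1
Op 6: write(P0, v0, 143). refcount(pp2)=1 -> write in place. 4 ppages; refcounts: pp0:2 pp1:4 pp2:1 pp3:1
Op 7: read(P2, v1) -> 36. No state change.
Op 8: read(P3, v1) -> 36. No state change.
Op 9: write(P1, v0, 142). refcount(pp0)=2>1 -> COPY to pp4. 5 ppages; refcounts: pp0:1 pp1:4 pp2:1 pp3:1 pp4:1
Op 10: write(P1, v1, 140). refcount(pp1)=4>1 -> COPY to pp5. 6 ppages; refcounts: pp0:1 pp1:3 pp2:1 pp3:1 pp4:1 pp5:1

yes yes no yes yes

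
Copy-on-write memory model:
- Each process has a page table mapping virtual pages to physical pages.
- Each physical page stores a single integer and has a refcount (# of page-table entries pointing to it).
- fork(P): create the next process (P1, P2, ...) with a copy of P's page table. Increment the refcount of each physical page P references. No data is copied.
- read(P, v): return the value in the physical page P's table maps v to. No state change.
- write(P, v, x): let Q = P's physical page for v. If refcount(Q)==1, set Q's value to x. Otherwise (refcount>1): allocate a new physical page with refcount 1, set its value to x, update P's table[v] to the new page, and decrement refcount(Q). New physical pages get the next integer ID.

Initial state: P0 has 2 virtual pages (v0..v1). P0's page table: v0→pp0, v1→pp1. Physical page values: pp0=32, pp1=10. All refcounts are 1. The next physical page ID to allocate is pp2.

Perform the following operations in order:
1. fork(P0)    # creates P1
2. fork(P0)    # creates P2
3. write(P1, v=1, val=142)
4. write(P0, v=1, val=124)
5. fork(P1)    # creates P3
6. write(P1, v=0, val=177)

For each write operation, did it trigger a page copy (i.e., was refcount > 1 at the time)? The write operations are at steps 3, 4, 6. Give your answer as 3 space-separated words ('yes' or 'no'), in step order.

Op 1: fork(P0) -> P1. 2 ppages; refcounts: pp0:2 pp1:2
Op 2: fork(P0) -> P2. 2 ppages; refcounts: pp0:3 pp1:3
Op 3: write(P1, v1, 142). refcount(pp1)=3>1 -> COPY to pp2. 3 ppages; refcounts: pp0:3 pp1:2 pp2:1
Op 4: write(P0, v1, 124). refcount(pp1)=2>1 -> COPY to pp3. 4 ppages; refcounts: pp0:3 pp1:1 pp2:1 pp3:1
Op 5: fork(P1) -> P3. 4 ppages; refcounts: pp0:4 pp1:1 pp2:2 pp3:1
Op 6: write(P1, v0, 177). refcount(pp0)=4>1 -> COPY to pp4. 5 ppages; refcounts: pp0:3 pp1:1 pp2:2 pp3:1 pp4:1

yes yes yes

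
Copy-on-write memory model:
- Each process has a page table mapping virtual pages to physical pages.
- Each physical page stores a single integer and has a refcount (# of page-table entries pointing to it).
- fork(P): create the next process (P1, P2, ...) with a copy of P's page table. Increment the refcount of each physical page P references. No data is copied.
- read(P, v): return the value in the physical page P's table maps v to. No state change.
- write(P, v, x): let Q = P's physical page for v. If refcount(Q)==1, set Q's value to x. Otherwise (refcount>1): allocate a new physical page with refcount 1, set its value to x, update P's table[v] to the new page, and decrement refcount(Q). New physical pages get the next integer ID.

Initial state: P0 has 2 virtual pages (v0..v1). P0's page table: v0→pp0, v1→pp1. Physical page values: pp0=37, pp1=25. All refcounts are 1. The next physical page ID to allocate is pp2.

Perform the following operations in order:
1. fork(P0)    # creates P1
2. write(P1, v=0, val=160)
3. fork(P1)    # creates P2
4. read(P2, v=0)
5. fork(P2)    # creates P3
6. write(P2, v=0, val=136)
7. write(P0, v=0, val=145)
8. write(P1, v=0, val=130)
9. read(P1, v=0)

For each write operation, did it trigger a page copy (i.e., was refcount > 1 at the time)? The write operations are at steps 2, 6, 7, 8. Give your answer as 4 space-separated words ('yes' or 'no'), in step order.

Op 1: fork(P0) -> P1. 2 ppages; refcounts: pp0:2 pp1:2
Op 2: write(P1, v0, 160). refcount(pp0)=2>1 -> COPY to pp2. 3 ppages; refcounts: pp0:1 pp1:2 pp2:1
Op 3: fork(P1) -> P2. 3 ppages; refcounts: pp0:1 pp1:3 pp2:2
Op 4: read(P2, v0) -> 160. No state change.
Op 5: fork(P2) -> P3. 3 ppages; refcounts: pp0:1 pp1:4 pp2:3
Op 6: write(P2, v0, 136). refcount(pp2)=3>1 -> COPY to pp3. 4 ppages; refcounts: pp0:1 pp1:4 pp2:2 pp3:1
Op 7: write(P0, v0, 145). refcount(pp0)=1 -> write in place. 4 ppages; refcounts: pp0:1 pp1:4 pp2:2 pp3:1
Op 8: write(P1, v0, 130). refcount(pp2)=2>1 -> COPY to pp4. 5 ppages; refcounts: pp0:1 pp1:4 pp2:1 pp3:1 pp4:1
Op 9: read(P1, v0) -> 130. No state change.

yes yes no yes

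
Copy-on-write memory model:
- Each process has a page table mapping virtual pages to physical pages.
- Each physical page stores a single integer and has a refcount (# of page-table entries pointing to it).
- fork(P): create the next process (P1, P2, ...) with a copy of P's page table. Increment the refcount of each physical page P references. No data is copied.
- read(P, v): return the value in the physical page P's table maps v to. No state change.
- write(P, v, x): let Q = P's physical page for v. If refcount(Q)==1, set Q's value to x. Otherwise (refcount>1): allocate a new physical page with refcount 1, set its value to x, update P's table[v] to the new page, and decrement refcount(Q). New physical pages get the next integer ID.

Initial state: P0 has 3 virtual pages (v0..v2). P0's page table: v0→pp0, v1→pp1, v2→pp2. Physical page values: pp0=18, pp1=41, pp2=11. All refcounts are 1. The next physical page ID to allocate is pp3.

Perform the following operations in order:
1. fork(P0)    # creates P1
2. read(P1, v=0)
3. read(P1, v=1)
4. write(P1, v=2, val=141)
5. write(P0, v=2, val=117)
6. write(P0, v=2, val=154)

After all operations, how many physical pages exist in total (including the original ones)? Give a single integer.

Answer: 4

Derivation:
Op 1: fork(P0) -> P1. 3 ppages; refcounts: pp0:2 pp1:2 pp2:2
Op 2: read(P1, v0) -> 18. No state change.
Op 3: read(P1, v1) -> 41. No state change.
Op 4: write(P1, v2, 141). refcount(pp2)=2>1 -> COPY to pp3. 4 ppages; refcounts: pp0:2 pp1:2 pp2:1 pp3:1
Op 5: write(P0, v2, 117). refcount(pp2)=1 -> write in place. 4 ppages; refcounts: pp0:2 pp1:2 pp2:1 pp3:1
Op 6: write(P0, v2, 154). refcount(pp2)=1 -> write in place. 4 ppages; refcounts: pp0:2 pp1:2 pp2:1 pp3:1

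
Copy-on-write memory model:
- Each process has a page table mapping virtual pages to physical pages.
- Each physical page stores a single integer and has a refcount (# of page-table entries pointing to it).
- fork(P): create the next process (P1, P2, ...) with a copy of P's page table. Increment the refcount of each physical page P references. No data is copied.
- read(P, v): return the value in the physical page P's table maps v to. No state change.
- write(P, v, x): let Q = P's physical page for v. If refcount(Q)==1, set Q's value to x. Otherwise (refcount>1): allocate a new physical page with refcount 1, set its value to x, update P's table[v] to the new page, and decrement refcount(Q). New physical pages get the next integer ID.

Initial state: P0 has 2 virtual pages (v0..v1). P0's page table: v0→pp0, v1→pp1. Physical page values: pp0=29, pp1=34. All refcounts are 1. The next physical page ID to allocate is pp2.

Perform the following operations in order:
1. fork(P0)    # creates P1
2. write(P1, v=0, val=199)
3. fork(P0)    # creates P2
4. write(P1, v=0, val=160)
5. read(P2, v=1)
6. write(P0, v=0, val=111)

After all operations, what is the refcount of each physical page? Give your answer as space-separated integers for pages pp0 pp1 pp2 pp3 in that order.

Op 1: fork(P0) -> P1. 2 ppages; refcounts: pp0:2 pp1:2
Op 2: write(P1, v0, 199). refcount(pp0)=2>1 -> COPY to pp2. 3 ppages; refcounts: pp0:1 pp1:2 pp2:1
Op 3: fork(P0) -> P2. 3 ppages; refcounts: pp0:2 pp1:3 pp2:1
Op 4: write(P1, v0, 160). refcount(pp2)=1 -> write in place. 3 ppages; refcounts: pp0:2 pp1:3 pp2:1
Op 5: read(P2, v1) -> 34. No state change.
Op 6: write(P0, v0, 111). refcount(pp0)=2>1 -> COPY to pp3. 4 ppages; refcounts: pp0:1 pp1:3 pp2:1 pp3:1

Answer: 1 3 1 1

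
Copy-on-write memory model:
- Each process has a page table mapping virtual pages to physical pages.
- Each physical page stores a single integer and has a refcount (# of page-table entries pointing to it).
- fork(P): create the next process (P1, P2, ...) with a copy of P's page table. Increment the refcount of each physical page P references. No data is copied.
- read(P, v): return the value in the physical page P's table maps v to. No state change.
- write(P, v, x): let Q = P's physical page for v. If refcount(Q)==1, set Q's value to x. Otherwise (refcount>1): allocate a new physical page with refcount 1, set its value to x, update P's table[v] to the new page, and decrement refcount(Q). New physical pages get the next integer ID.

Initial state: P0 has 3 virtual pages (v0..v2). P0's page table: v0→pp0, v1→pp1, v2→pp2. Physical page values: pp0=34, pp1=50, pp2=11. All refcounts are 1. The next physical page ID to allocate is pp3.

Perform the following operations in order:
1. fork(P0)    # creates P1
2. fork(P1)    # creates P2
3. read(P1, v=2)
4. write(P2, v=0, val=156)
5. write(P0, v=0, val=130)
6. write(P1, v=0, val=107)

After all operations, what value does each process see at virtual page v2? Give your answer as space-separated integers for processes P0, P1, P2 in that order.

Op 1: fork(P0) -> P1. 3 ppages; refcounts: pp0:2 pp1:2 pp2:2
Op 2: fork(P1) -> P2. 3 ppages; refcounts: pp0:3 pp1:3 pp2:3
Op 3: read(P1, v2) -> 11. No state change.
Op 4: write(P2, v0, 156). refcount(pp0)=3>1 -> COPY to pp3. 4 ppages; refcounts: pp0:2 pp1:3 pp2:3 pp3:1
Op 5: write(P0, v0, 130). refcount(pp0)=2>1 -> COPY to pp4. 5 ppages; refcounts: pp0:1 pp1:3 pp2:3 pp3:1 pp4:1
Op 6: write(P1, v0, 107). refcount(pp0)=1 -> write in place. 5 ppages; refcounts: pp0:1 pp1:3 pp2:3 pp3:1 pp4:1
P0: v2 -> pp2 = 11
P1: v2 -> pp2 = 11
P2: v2 -> pp2 = 11

Answer: 11 11 11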